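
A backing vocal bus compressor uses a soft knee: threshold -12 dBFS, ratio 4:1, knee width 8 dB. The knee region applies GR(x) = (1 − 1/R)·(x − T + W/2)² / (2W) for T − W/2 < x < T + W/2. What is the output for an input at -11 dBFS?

x − T + W/2 = -11 − (-12) + 4 = 5.
GR = (1 − 1/4) × 5² / 16 = 0.75 × 25 / 16 = 1.171875 dB.
Output = -11 − 1.171875 = -12.171875 dBFS.

-12.171875 dBFS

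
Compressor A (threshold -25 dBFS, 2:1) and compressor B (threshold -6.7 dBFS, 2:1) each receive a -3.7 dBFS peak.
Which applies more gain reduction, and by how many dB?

A, by 9.15 dB

A: overshoot 21.3 dB → output overshoot 10.65 dB → GR 10.65 dB.
B: overshoot 3 dB → output overshoot 1.5 dB → GR 1.5 dB.
A reduces 9.15 dB more.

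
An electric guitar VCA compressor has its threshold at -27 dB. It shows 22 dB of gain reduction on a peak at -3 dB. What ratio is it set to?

12:1

Input overshoot = -3 − (-27) = 24 dB.
Output overshoot = 24 − 22 = 2 dB.
Ratio = input overshoot / output overshoot = 24 / 2 = 12.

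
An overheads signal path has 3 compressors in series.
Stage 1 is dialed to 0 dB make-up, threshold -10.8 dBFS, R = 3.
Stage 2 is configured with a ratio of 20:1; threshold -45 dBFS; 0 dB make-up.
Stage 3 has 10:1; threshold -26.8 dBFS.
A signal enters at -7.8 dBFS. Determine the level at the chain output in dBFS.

Stage 1: -7.8 dBFS is 3 dB over -10.8 dBFS; at 3:1 that becomes 1 dB over, giving -9.8 dBFS.
Stage 2: 35.2 dB above -45 dBFS, reduced 20:1 to 1.76 dB above → -43.24 dBFS.
Stage 3: -43.24 dBFS ≤ -26.8 dBFS, so stage 3 doesn't engage; output -43.24 dBFS.

-43.24 dBFS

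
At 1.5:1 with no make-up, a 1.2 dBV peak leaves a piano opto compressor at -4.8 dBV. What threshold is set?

Input is 18 dB above T (since output overshoot × R = input overshoot: (-4.8 − T)·1.5 = 1.2 − T gives T = -16.8 dBV).
Check: -16.8 + (1.2 − (-16.8))/1.5 = -16.8 + 12 = -4.8 dBV. ✓

-16.8 dBV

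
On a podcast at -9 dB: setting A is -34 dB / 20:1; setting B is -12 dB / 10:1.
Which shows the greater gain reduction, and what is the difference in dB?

A: overshoot 25 dB → output overshoot 1.25 dB → GR 23.75 dB.
B: overshoot 3 dB → output overshoot 0.3 dB → GR 2.7 dB.
A reduces 21.05 dB more.

A, by 21.05 dB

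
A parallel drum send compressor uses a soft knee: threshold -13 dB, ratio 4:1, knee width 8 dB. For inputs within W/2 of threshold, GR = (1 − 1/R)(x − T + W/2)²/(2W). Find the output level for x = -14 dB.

x − T + W/2 = -14 − (-13) + 4 = 3.
GR = (1 − 1/4) × 3² / 16 = 0.75 × 9 / 16 = 0.421875 dB.
Output = -14 − 0.421875 = -14.421875 dB.

-14.421875 dB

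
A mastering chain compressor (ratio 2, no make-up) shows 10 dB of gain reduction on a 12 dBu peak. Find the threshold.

Gain reduction = 12 − 2 = 10 dB; output overshoot = GR / (R − 1) = 10 / 1 = 10 dB.
Threshold = output − output overshoot = 2 − 10 = -8 dBu.

-8 dBu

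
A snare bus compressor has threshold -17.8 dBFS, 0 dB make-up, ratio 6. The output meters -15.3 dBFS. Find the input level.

Post-compression overshoot = -15.3 − (-17.8) = 2.5 dB.
Before 6:1 compression the overshoot was 2.5 × 6 = 15 dB, so input = -17.8 + 15 = -2.8 dBFS.

-2.8 dBFS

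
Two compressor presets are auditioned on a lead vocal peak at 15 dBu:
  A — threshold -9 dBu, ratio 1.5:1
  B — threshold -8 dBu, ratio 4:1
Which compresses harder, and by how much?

A: 24 dB over, compressed to 16 dB over, so 8 dB of GR.
B: 23 dB over, compressed to 5.75 dB over, so 17.25 dB of GR.
B applies 9.25 dB more gain reduction.

B, by 9.25 dB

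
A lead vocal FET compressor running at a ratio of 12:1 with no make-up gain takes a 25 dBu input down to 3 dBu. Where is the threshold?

Input is 24 dB above T (since output overshoot × R = input overshoot: (3 − T)·12 = 25 − T gives T = 1 dBu).
Check: 1 + (25 − 1)/12 = 1 + 2 = 3 dBu. ✓

1 dBu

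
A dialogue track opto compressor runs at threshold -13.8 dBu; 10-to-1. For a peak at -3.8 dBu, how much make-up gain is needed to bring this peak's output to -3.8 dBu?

9 dB

The peak compresses to -13.8 + 10/10 = -12.8 dBu.
To reach -3.8 dBu requires -3.8 − (-12.8) = 9 dB of make-up.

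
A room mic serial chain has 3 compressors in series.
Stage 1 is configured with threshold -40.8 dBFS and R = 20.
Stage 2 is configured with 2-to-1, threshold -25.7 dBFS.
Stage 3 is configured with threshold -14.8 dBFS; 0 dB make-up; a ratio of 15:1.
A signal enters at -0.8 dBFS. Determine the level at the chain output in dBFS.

Stage 1: -0.8 dBFS is 40 dB over -40.8 dBFS; at 20:1 that becomes 2 dB over, giving -38.8 dBFS.
Stage 2: -38.8 dBFS ≤ -25.7 dBFS, so stage 2 doesn't engage; output -38.8 dBFS.
Stage 3: -38.8 dBFS ≤ -14.8 dBFS, so stage 3 doesn't engage; output -38.8 dBFS.

-38.8 dBFS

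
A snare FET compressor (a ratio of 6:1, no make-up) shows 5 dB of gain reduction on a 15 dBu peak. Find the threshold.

Gain reduction = 15 − 10 = 5 dB; output overshoot = GR / (R − 1) = 5 / 5 = 1 dB.
Threshold = output − output overshoot = 10 − 1 = 9 dBu.

9 dBu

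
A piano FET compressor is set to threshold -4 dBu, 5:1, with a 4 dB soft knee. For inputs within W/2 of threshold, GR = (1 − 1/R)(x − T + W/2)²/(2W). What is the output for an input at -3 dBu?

x − T + W/2 = -3 − (-4) + 2 = 3.
GR = (1 − 1/5) × 3² / 8 = 0.8 × 9 / 8 = 0.9 dB.
Output = -3 − 0.9 = -3.9 dBu.

-3.9 dBu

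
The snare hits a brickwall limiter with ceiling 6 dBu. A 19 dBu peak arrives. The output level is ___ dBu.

6 dBu

A brickwall limiter is an ∞:1 compressor: any input above the ceiling is clamped to 6 dBu.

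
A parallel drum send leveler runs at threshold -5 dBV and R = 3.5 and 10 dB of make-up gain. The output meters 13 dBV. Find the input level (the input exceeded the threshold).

23 dBV

Stripping the +10 dB make-up gives 3 dBV at the gain stage.
Post-compression overshoot = 3 − (-5) = 8 dB.
Input overshoot = R × output overshoot = 28 dB → input = -5 + 28 = 23 dBV.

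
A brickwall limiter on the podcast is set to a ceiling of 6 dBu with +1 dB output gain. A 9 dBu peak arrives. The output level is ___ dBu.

A brickwall limiter is an ∞:1 compressor: any input above the ceiling is clamped to 6 dBu.
Output gain then adds 1 dB: 6 + 1 = 7 dBu.

7 dBu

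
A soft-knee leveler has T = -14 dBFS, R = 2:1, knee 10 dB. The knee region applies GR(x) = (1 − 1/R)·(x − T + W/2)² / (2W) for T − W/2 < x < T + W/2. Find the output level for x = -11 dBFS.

-12.6 dBFS

x − T + W/2 = -11 − (-14) + 5 = 8.
GR = (1 − 1/2) × 8² / 20 = 0.5 × 64 / 20 = 1.6 dB.
Output = -11 − 1.6 = -12.6 dBFS.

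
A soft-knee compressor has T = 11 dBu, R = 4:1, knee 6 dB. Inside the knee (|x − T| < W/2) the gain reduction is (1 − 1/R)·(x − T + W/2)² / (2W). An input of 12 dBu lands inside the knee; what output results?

x − T + W/2 = 12 − 11 + 3 = 4.
GR = (1 − 1/4) × 4² / 12 = 0.75 × 16 / 12 = 1 dB.
Output = 12 − 1 = 11 dBu.

11 dBu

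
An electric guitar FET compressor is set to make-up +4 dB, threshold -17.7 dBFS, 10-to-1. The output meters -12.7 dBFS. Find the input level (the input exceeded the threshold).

-7.7 dBFS

Before make-up, the level was -12.7 − 4 = -16.7 dBFS.
Post-compression overshoot = -16.7 − (-17.7) = 1 dB.
Before 10:1 compression the overshoot was 1 × 10 = 10 dB, so input = -17.7 + 10 = -7.7 dBFS.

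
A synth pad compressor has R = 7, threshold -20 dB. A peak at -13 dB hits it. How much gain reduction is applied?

Overshoot = -13 − (-20) = 7 dB.
After 7:1 compression the overshoot becomes 7/7 = 1 dB.
Gain reduction = 7 − 1 = 6 dB.

6 dB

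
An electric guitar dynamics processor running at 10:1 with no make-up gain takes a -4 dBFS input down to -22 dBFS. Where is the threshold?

-24 dBFS

Gain reduction = -4 − (-22) = 18 dB; output overshoot = GR / (R − 1) = 18 / 9 = 2 dB.
Threshold = output − output overshoot = -22 − 2 = -24 dBFS.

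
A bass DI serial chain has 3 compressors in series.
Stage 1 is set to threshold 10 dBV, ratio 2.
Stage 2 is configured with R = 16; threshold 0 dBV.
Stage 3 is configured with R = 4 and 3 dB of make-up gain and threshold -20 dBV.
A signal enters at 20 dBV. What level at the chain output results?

Stage 1: 20 dBV is 10 dB over 10 dBV; at 2:1 that becomes 5 dB over, giving 15 dBV.
Stage 2: 15 dBV is 15 dB over 0 dBV; at 16:1 that becomes 0.9375 dB over, giving 0.9375 dBV.
Stage 3: overshoot 20.9375 dB → 20.9375/4 = 5.234375 dB → -14.765625 dBV; +3 dB make-up → -11.765625 dBV.

-11.765625 dBV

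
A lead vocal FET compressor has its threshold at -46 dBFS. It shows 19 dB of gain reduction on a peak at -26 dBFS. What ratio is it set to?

Input overshoot = -26 − (-46) = 20 dB.
Output overshoot = 20 − 19 = 1 dB.
Ratio = input overshoot / output overshoot = 20 / 1 = 20.

20:1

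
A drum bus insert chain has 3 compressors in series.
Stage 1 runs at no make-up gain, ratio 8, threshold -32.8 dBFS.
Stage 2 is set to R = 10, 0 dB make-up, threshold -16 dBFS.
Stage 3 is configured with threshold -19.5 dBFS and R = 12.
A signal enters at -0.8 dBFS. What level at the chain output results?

Stage 1: -0.8 dBFS is 32 dB over -32.8 dBFS; at 8:1 that becomes 4 dB over, giving -28.8 dBFS.
Stage 2: -28.8 dBFS is at or below the -16 dBFS threshold — no compression; output -28.8 dBFS.
Stage 3: below threshold (-28.8 ≤ -19.5); passes unchanged; output -28.8 dBFS.

-28.8 dBFS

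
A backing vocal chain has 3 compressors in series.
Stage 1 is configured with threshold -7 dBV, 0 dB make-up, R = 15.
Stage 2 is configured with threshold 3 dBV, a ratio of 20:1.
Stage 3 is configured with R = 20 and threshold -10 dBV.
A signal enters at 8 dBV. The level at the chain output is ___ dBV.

Stage 1: overshoot 15 dB → 15/15 = 1 dB → -6 dBV.
Stage 2: -6 dBV ≤ 3 dBV, so stage 2 doesn't engage; output -6 dBV.
Stage 3: -6 dBV is 4 dB over -10 dBV; at 20:1 that becomes 0.2 dB over, giving -9.8 dBV.

-9.8 dBV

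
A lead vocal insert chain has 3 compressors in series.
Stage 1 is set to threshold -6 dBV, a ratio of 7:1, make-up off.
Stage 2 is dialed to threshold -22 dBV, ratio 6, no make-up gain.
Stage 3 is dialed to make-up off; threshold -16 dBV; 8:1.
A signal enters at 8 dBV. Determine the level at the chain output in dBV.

Stage 1: 14 dB above -6 dBV, reduced 7:1 to 2 dB above → -4 dBV.
Stage 2: overshoot 18 dB → 18/6 = 3 dB → -19 dBV.
Stage 3: -19 dBV ≤ -16 dBV, so stage 3 doesn't engage; output -19 dBV.

-19 dBV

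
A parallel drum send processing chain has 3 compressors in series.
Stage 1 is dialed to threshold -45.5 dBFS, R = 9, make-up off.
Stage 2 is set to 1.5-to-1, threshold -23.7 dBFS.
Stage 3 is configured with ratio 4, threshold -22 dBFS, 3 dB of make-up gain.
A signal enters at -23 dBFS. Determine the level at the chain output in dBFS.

Stage 1: overshoot 22.5 dB → 22.5/9 = 2.5 dB → -43 dBFS.
Stage 2: below threshold (-43 ≤ -23.7); passes unchanged; output -43 dBFS.
Stage 3: -43 dBFS is at or below the -22 dBFS threshold — no compression; make-up brings it to -40 dBFS.

-40 dBFS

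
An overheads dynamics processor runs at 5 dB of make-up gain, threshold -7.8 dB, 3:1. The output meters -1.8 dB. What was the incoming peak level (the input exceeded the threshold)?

-4.8 dB

Before make-up, the level was -1.8 − 5 = -6.8 dB.
Post-compression overshoot = -6.8 − (-7.8) = 1 dB.
Undo the ratio: input overshoot = 1 × 3 = 3 dB, giving input = -4.8 dB.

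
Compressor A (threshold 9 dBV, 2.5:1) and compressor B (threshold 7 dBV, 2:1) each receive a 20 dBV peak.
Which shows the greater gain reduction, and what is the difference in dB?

A, by 0.1 dB

A: GR = 11 − 11/2.5 = 6.6 dB.
B: GR = 13 − 13/2 = 6.5 dB.
A applies 0.1 dB more gain reduction.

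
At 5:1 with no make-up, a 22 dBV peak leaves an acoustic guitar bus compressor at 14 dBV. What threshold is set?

12 dBV

Let T be the threshold. Output overshoot = (input overshoot)/R, so 14 − T = (22 − T)/5.
5·(14 − T) = 22 − T → 4·T = 70 − 22 = 48.
T = 48/4 = 12 dBV.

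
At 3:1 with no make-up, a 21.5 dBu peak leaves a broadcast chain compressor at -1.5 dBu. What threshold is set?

Gain reduction = 21.5 − (-1.5) = 23 dB; output overshoot = GR / (R − 1) = 23 / 2 = 11.5 dB.
Threshold = output − output overshoot = -1.5 − 11.5 = -13 dBu.

-13 dBu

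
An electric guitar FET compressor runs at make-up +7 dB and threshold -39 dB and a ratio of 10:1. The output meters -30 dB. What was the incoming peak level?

-19 dB

Remove make-up: -30 − 7 = -37 dB.
Post-compression overshoot = -37 − (-39) = 2 dB.
Input overshoot = R × output overshoot = 20 dB → input = -39 + 20 = -19 dB.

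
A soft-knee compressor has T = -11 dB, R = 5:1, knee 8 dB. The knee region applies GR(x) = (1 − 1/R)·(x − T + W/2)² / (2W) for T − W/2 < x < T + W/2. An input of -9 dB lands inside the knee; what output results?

-10.8 dB

x − T + W/2 = -9 − (-11) + 4 = 6.
GR = (1 − 1/5) × 6² / 16 = 0.8 × 36 / 16 = 1.8 dB.
Output = -9 − 1.8 = -10.8 dB.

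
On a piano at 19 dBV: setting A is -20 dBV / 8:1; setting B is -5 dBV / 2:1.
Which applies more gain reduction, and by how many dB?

A, by 22.125 dB

A: GR = 39 − 39/8 = 34.125 dB.
B: GR = 24 − 24/2 = 12 dB.
A reduces 22.125 dB more.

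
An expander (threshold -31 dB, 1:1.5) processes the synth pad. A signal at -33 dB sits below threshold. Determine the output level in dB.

Below threshold, a 1:1.5 expander applies gain = (1.5−1)×(T − x) of attenuation.
(1.5−1) × 2 = 1 dB, so output = -33 − 1 = -34 dB.

-34 dB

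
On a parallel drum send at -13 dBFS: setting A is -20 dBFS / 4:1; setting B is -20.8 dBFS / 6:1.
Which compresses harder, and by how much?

A: 7 dB over, compressed to 1.75 dB over, so 5.25 dB of GR.
B: 7.8 dB over, compressed to 1.3 dB over, so 6.5 dB of GR.
B reduces 1.25 dB more.

B, by 1.25 dB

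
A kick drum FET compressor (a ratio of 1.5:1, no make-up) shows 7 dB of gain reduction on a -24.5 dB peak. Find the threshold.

-45.5 dB

Input is 21 dB above T (since output overshoot × R = input overshoot: (-31.5 − T)·1.5 = -24.5 − T gives T = -45.5 dB).
Check: -45.5 + (-24.5 − (-45.5))/1.5 = -45.5 + 14 = -31.5 dB. ✓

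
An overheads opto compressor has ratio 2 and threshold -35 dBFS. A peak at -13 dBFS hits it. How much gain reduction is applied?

11 dB

Overshoot = -13 − (-35) = 22 dB.
At 2:1, output sits 22/2 = 11 dB above threshold.
GR = overshoot in − overshoot out = 22 − 11 = 11 dB.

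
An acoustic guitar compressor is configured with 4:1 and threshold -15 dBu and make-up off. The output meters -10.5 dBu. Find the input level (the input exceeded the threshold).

3 dBu

Post-compression overshoot = -10.5 − (-15) = 4.5 dB.
Undo the ratio: input overshoot = 4.5 × 4 = 18 dB, giving input = 3 dBu.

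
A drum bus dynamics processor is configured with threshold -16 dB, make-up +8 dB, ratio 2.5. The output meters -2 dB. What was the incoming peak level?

-1 dB

Stripping the +8 dB make-up gives -10 dB at the gain stage.
The compressed level sits -10 − (-16) = 6 dB over threshold.
Undo the ratio: input overshoot = 6 × 2.5 = 15 dB, giving input = -1 dB.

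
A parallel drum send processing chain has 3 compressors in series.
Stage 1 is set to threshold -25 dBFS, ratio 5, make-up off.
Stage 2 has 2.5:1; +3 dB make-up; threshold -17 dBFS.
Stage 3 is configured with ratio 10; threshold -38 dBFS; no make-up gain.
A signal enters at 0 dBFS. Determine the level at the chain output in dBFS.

Stage 1: 25 dB above -25 dBFS, reduced 5:1 to 5 dB above → -20 dBFS.
Stage 2: below threshold (-20 ≤ -17); passes unchanged; make-up brings it to -17 dBFS.
Stage 3: -17 dBFS is 21 dB over -38 dBFS; at 10:1 that becomes 2.1 dB over, giving -35.9 dBFS.

-35.9 dBFS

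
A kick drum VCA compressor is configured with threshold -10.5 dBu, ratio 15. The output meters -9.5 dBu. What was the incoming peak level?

4.5 dBu

Post-compression overshoot = -9.5 − (-10.5) = 1 dB.
Before 15:1 compression the overshoot was 1 × 15 = 15 dB, so input = -10.5 + 15 = 4.5 dBu.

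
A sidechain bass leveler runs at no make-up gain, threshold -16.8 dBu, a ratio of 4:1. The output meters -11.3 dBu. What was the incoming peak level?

The compressed level sits -11.3 − (-16.8) = 5.5 dB over threshold.
Undo the ratio: input overshoot = 5.5 × 4 = 22 dB, giving input = 5.2 dBu.

5.2 dBu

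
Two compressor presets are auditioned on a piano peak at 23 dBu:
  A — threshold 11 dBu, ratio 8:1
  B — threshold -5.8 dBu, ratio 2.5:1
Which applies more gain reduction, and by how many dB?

B, by 6.78 dB

A: GR = 12 − 12/8 = 10.5 dB.
B: GR = 28.8 − 28.8/2.5 = 17.28 dB.
Difference: 6.78 dB in favour of B.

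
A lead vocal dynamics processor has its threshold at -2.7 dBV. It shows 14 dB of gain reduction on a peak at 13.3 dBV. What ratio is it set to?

Input overshoot = 13.3 − (-2.7) = 16 dB.
Output overshoot = 16 − 14 = 2 dB.
Ratio = input overshoot / output overshoot = 16 / 2 = 8.

8:1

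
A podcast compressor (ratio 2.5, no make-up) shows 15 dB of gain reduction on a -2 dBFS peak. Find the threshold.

Input is 25 dB above T (since output overshoot × R = input overshoot: (-17 − T)·2.5 = -2 − T gives T = -27 dBFS).
Check: -27 + (-2 − (-27))/2.5 = -27 + 10 = -17 dBFS. ✓

-27 dBFS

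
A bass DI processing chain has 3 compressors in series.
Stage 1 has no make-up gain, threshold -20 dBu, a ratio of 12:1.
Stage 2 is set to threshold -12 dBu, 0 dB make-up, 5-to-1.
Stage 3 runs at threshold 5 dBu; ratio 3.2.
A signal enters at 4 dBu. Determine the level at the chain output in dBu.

-18 dBu

Stage 1: 4 dBu is 24 dB over -20 dBu; at 12:1 that becomes 2 dB over, giving -18 dBu.
Stage 2: below threshold (-18 ≤ -12); passes unchanged; output -18 dBu.
Stage 3: -18 dBu ≤ 5 dBu, so stage 3 doesn't engage; output -18 dBu.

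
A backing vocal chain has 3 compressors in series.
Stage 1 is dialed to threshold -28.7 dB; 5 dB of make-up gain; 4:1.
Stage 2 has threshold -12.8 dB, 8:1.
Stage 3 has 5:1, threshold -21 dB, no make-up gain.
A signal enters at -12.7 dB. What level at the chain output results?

-20.74 dB

Stage 1: overshoot 16 dB → 16/4 = 4 dB → -24.7 dB; +5 dB make-up → -19.7 dB.
Stage 2: -19.7 dB is at or below the -12.8 dB threshold — no compression; output -19.7 dB.
Stage 3: -19.7 dB is 1.3 dB over -21 dB; at 5:1 that becomes 0.26 dB over, giving -20.74 dB.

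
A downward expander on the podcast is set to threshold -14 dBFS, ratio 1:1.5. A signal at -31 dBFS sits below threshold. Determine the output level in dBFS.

-39.5 dBFS

Below threshold, a 1:1.5 expander applies gain = (1.5−1)×(T − x) of attenuation.
(1.5−1) × 17 = 8.5 dB, so output = -31 − 8.5 = -39.5 dBFS.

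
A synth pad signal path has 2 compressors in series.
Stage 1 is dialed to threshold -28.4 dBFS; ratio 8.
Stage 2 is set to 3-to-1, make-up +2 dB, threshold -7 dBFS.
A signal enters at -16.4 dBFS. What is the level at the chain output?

Stage 1: overshoot 12 dB → 12/8 = 1.5 dB → -26.9 dBFS.
Stage 2: -26.9 dBFS is at or below the -7 dBFS threshold — no compression; make-up brings it to -24.9 dBFS.

-24.9 dBFS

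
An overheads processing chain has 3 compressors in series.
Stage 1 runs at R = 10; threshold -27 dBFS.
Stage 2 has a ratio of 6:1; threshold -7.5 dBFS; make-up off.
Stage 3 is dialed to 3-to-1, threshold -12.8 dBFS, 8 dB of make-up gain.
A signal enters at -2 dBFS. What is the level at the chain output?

Stage 1: 25 dB above -27 dBFS, reduced 10:1 to 2.5 dB above → -24.5 dBFS.
Stage 2: below threshold (-24.5 ≤ -7.5); passes unchanged; output -24.5 dBFS.
Stage 3: -24.5 dBFS is at or below the -12.8 dBFS threshold — no compression; make-up brings it to -16.5 dBFS.

-16.5 dBFS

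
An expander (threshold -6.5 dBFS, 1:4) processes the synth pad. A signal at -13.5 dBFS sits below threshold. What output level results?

Undershoot = (-6.5) − (-13.5) = 7 dB.
At 1:4, that expands to 28 dB under threshold.
Output = -6.5 − 28 = -34.5 dBFS.

-34.5 dBFS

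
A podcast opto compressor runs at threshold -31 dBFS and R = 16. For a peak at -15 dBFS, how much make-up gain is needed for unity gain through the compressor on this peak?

15 dB

Overshoot 16 dB → 16/16 = 1 dB after compression, so the compressed level is -31 + 1 = -30 dBFS.
Make-up = target − compressed = -15 − (-30) = 15 dB.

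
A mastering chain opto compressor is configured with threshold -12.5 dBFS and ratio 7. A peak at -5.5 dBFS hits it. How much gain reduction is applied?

The signal is 7 dB above threshold.
After 7:1 compression the overshoot becomes 7/7 = 1 dB.
Gain reduction = 7 − 1 = 6 dB.

6 dB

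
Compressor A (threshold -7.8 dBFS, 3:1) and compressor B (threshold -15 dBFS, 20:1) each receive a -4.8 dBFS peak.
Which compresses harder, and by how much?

B, by 7.69 dB

A: overshoot 3 dB → output overshoot 1 dB → GR 2 dB.
B: overshoot 10.2 dB → output overshoot 0.51 dB → GR 9.69 dB.
Difference: 7.69 dB in favour of B.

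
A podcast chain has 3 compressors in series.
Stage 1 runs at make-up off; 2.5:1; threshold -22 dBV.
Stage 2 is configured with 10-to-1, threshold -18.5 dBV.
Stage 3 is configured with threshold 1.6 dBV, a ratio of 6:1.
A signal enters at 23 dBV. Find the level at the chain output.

-17.05 dBV

Stage 1: 45 dB above -22 dBV, reduced 2.5:1 to 18 dB above → -4 dBV.
Stage 2: -4 dBV is 14.5 dB over -18.5 dBV; at 10:1 that becomes 1.45 dB over, giving -17.05 dBV.
Stage 3: -17.05 dBV is at or below the 1.6 dBV threshold — no compression; output -17.05 dBV.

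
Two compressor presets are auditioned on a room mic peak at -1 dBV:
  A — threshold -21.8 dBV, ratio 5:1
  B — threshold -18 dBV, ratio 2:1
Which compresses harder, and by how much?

A: overshoot 20.8 dB → output overshoot 4.16 dB → GR 16.64 dB.
B: overshoot 17 dB → output overshoot 8.5 dB → GR 8.5 dB.
A reduces 8.14 dB more.

A, by 8.14 dB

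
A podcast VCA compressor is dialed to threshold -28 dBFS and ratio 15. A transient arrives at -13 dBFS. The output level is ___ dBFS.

The input is 15 dB above the -28 dBFS threshold.
The 15 dB excess becomes 1 dB after 15:1 reduction.
That puts the output at -27 dBFS.

-27 dBFS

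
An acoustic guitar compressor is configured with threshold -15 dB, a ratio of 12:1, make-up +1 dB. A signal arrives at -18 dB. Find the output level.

-17 dB

-18 dB is 3 dB below the -15 dB threshold, so no gain reduction is applied.
Make-up gain adds 1 dB: -18 + 1 = -17 dB.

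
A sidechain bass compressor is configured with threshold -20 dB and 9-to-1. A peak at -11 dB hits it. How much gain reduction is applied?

8 dB

The signal is 9 dB above threshold.
A 9:1 ratio leaves 1 dB of that excess.
Gain reduction = 9 − 1 = 8 dB.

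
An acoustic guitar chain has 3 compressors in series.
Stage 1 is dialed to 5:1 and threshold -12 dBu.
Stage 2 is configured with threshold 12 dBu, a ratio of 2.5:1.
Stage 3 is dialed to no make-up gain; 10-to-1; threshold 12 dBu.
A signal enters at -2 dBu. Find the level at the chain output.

-10 dBu

Stage 1: overshoot 10 dB → 10/5 = 2 dB → -10 dBu.
Stage 2: -10 dBu is at or below the 12 dBu threshold — no compression; output -10 dBu.
Stage 3: -10 dBu is at or below the 12 dBu threshold — no compression; output -10 dBu.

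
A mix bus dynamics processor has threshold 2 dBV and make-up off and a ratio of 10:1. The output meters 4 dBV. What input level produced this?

22 dBV

That's 2 dB above the 2 dBV threshold.
Undo the ratio: input overshoot = 2 × 10 = 20 dB, giving input = 22 dBV.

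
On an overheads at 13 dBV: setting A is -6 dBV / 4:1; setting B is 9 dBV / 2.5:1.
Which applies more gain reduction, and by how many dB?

A: GR = 19 − 19/4 = 14.25 dB.
B: GR = 4 − 4/2.5 = 2.4 dB.
Difference: 11.85 dB in favour of A.

A, by 11.85 dB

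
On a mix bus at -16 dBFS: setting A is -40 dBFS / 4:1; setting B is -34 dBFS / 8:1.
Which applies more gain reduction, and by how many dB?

A, by 2.25 dB

A: GR = 24 − 24/4 = 18 dB.
B: GR = 18 − 18/8 = 15.75 dB.
A applies 2.25 dB more gain reduction.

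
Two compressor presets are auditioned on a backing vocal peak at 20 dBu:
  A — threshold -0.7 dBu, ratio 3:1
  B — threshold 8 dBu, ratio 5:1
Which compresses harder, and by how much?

A: overshoot 20.7 dB → output overshoot 6.9 dB → GR 13.8 dB.
B: overshoot 12 dB → output overshoot 2.4 dB → GR 9.6 dB.
A reduces 4.2 dB more.

A, by 4.2 dB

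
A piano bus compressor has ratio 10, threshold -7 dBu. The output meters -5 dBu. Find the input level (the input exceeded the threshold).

That's 2 dB above the -7 dBu threshold.
Before 10:1 compression the overshoot was 2 × 10 = 20 dB, so input = -7 + 20 = 13 dBu.

13 dBu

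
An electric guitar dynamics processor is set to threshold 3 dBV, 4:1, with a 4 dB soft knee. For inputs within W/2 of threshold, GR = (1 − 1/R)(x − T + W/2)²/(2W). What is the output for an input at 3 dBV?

x − T + W/2 = 3 − 3 + 2 = 2.
GR = (1 − 1/4) × 2² / 8 = 0.75 × 4 / 8 = 0.375 dB.
Output = 3 − 0.375 = 2.625 dBV.

2.625 dBV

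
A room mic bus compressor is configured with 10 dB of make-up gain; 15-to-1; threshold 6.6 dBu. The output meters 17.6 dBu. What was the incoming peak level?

Before make-up, the level was 17.6 − 10 = 7.6 dBu.
That's 1 dB above the 6.6 dBu threshold.
Input overshoot = R × output overshoot = 15 dB → input = 6.6 + 15 = 21.6 dBu.

21.6 dBu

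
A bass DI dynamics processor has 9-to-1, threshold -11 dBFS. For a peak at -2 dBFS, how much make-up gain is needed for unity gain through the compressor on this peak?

Overshoot 9 dB → 9/9 = 1 dB after compression, so the compressed level is -11 + 1 = -10 dBFS.
Make-up = target − compressed = -2 − (-10) = 8 dB.

8 dB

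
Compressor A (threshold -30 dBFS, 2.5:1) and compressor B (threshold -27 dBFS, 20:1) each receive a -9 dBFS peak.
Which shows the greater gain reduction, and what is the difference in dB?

B, by 4.5 dB

A: GR = 21 − 21/2.5 = 12.6 dB.
B: GR = 18 − 18/20 = 17.1 dB.
B reduces 4.5 dB more.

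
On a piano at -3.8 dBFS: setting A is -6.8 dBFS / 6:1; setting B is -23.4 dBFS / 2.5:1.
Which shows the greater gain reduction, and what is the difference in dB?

A: GR = 3 − 3/6 = 2.5 dB.
B: GR = 19.6 − 19.6/2.5 = 11.76 dB.
B applies 9.26 dB more gain reduction.

B, by 9.26 dB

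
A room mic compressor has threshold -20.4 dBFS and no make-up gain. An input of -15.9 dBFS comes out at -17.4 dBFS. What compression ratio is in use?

Input overshoot = -15.9 − (-20.4) = 4.5 dB; output overshoot = -17.4 − (-20.4) = 3 dB.
Ratio = 4.5 / 3 = 1.5.

1.5:1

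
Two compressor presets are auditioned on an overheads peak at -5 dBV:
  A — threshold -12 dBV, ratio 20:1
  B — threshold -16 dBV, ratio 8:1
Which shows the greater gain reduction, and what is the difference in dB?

A: GR = 7 − 7/20 = 6.65 dB.
B: GR = 11 − 11/8 = 9.625 dB.
B reduces 2.975 dB more.

B, by 2.975 dB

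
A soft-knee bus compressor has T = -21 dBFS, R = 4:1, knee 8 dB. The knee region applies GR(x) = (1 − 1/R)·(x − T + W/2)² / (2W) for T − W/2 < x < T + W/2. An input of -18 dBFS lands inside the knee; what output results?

x − T + W/2 = -18 − (-21) + 4 = 7.
GR = (1 − 1/4) × 7² / 16 = 0.75 × 49 / 16 = 2.296875 dB.
Output = -18 − 2.296875 = -20.296875 dBFS.

-20.296875 dBFS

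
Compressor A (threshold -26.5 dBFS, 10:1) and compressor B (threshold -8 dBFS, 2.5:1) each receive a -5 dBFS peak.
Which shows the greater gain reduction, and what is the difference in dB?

A, by 17.55 dB

A: 21.5 dB over, compressed to 2.15 dB over, so 19.35 dB of GR.
B: 3 dB over, compressed to 1.2 dB over, so 1.8 dB of GR.
Difference: 17.55 dB in favour of A.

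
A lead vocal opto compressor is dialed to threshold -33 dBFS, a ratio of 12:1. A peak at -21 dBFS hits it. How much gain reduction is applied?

The signal is 12 dB above threshold.
A 12:1 ratio leaves 1 dB of that excess.
GR = overshoot in − overshoot out = 12 − 1 = 11 dB.

11 dB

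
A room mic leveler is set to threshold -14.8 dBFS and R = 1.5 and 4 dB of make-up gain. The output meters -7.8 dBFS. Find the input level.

-10.3 dBFS

Before make-up, the level was -7.8 − 4 = -11.8 dBFS.
That's 3 dB above the -14.8 dBFS threshold.
Before 1.5:1 compression the overshoot was 3 × 1.5 = 4.5 dB, so input = -14.8 + 4.5 = -10.3 dBFS.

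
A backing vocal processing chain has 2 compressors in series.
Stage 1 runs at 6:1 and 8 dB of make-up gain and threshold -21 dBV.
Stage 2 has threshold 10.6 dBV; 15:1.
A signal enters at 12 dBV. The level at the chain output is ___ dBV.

Stage 1: overshoot 33 dB → 33/6 = 5.5 dB → -15.5 dBV; +8 dB make-up → -7.5 dBV.
Stage 2: -7.5 dBV is at or below the 10.6 dBV threshold — no compression; output -7.5 dBV.

-7.5 dBV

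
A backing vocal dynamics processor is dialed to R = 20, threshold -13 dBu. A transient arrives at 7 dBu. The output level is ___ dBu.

-12 dBu

Overshoot: 7 − (-13) = 20 dB.
The 20 dB excess becomes 1 dB after 20:1 reduction.
So the level is -13 + 1 = -12 dBu.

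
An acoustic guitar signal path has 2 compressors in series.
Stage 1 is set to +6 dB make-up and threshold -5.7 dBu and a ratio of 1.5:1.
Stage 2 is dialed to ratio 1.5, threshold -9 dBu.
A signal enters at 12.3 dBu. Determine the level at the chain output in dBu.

5.2 dBu

Stage 1: 12.3 dBu is 18 dB over -5.7 dBu; at 1.5:1 that becomes 12 dB over, giving 6.3 dBu; +6 dB make-up → 12.3 dBu.
Stage 2: 21.3 dB above -9 dBu, reduced 1.5:1 to 14.2 dB above → 5.2 dBu.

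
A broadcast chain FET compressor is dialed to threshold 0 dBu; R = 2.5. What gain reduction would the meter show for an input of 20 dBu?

12 dB

Overshoot = 20 − 0 = 20 dB.
After 2.5:1 compression the overshoot becomes 20/2.5 = 8 dB.
Gain reduction = 20 − 8 = 12 dB.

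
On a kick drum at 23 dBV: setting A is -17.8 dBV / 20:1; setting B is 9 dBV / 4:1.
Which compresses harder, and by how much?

A, by 28.26 dB

A: 40.8 dB over, compressed to 2.04 dB over, so 38.76 dB of GR.
B: 14 dB over, compressed to 3.5 dB over, so 10.5 dB of GR.
Difference: 28.26 dB in favour of A.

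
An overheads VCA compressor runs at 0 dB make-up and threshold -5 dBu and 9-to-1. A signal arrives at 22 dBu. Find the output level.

The input is 27 dB above the -5 dBu threshold.
At 9:1 the overshoot is divided by 9, leaving 3 dB above threshold.
That puts the output at -2 dBu.

-2 dBu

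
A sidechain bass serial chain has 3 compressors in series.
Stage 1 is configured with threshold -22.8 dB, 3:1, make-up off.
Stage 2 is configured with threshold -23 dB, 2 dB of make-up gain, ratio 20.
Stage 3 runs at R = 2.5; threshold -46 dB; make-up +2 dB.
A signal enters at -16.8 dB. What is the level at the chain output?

Stage 1: overshoot 6 dB → 6/3 = 2 dB → -20.8 dB.
Stage 2: 2.2 dB above -23 dB, reduced 20:1 to 0.11 dB above → -22.89 dB; +2 dB make-up → -20.89 dB.
Stage 3: 25.11 dB above -46 dB, reduced 2.5:1 to 10.044 dB above → -35.956 dB; +2 dB make-up → -33.956 dB.

-33.956 dB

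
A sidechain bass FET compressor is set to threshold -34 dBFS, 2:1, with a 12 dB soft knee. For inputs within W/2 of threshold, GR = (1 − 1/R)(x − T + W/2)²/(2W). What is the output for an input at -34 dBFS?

x − T + W/2 = -34 − (-34) + 6 = 6.
GR = (1 − 1/2) × 6² / 24 = 0.5 × 36 / 24 = 0.75 dB.
Output = -34 − 0.75 = -34.75 dBFS.

-34.75 dBFS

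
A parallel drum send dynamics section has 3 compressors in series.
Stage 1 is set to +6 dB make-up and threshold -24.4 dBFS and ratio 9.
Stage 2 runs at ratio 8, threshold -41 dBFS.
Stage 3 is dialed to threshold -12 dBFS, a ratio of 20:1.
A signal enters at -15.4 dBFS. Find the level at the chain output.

-38.05 dBFS

Stage 1: overshoot 9 dB → 9/9 = 1 dB → -23.4 dBFS; +6 dB make-up → -17.4 dBFS.
Stage 2: -17.4 dBFS is 23.6 dB over -41 dBFS; at 8:1 that becomes 2.95 dB over, giving -38.05 dBFS.
Stage 3: below threshold (-38.05 ≤ -12); passes unchanged; output -38.05 dBFS.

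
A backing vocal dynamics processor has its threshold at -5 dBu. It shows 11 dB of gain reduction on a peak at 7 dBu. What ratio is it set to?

Input overshoot = 7 − (-5) = 12 dB.
Output overshoot = 12 − 11 = 1 dB.
Ratio = input overshoot / output overshoot = 12 / 1 = 12.

12:1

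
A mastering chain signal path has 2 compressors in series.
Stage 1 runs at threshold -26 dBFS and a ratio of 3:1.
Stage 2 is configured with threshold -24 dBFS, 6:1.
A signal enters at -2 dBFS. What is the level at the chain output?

-23 dBFS

Stage 1: 24 dB above -26 dBFS, reduced 3:1 to 8 dB above → -18 dBFS.
Stage 2: -18 dBFS is 6 dB over -24 dBFS; at 6:1 that becomes 1 dB over, giving -23 dBFS.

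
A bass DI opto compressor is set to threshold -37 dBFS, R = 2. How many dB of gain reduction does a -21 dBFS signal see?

8 dB

-21 dBFS exceeds the threshold by 16 dB.
At 2:1, output sits 16/2 = 8 dB above threshold.
So the signal is attenuated by 16 − 8 = 8 dB.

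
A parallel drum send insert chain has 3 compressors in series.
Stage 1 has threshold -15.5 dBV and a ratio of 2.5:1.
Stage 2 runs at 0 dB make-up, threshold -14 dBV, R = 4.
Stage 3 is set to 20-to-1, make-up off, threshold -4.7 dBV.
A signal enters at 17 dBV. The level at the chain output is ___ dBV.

Stage 1: 32.5 dB above -15.5 dBV, reduced 2.5:1 to 13 dB above → -2.5 dBV.
Stage 2: -2.5 dBV is 11.5 dB over -14 dBV; at 4:1 that becomes 2.875 dB over, giving -11.125 dBV.
Stage 3: -11.125 dBV is at or below the -4.7 dBV threshold — no compression; output -11.125 dBV.

-11.125 dBV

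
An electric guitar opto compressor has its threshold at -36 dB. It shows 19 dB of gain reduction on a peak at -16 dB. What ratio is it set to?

20:1

Input overshoot = -16 − (-36) = 20 dB.
Output overshoot = 20 − 19 = 1 dB.
Ratio = input overshoot / output overshoot = 20 / 1 = 20.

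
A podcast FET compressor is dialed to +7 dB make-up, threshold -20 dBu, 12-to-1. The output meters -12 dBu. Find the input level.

Stripping the +7 dB make-up gives -19 dBu at the gain stage.
The compressed level sits -19 − (-20) = 1 dB over threshold.
Undo the ratio: input overshoot = 1 × 12 = 12 dB, giving input = -8 dBu.

-8 dBu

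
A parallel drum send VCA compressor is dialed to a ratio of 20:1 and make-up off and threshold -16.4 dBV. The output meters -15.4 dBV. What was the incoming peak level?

3.6 dBV

The compressed level sits -15.4 − (-16.4) = 1 dB over threshold.
Before 20:1 compression the overshoot was 1 × 20 = 20 dB, so input = -16.4 + 20 = 3.6 dBV.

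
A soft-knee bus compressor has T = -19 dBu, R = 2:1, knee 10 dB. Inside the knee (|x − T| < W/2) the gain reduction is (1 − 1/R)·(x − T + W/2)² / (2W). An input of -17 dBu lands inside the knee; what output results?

x − T + W/2 = -17 − (-19) + 5 = 7.
GR = (1 − 1/2) × 7² / 20 = 0.5 × 49 / 20 = 1.225 dB.
Output = -17 − 1.225 = -18.225 dBu.

-18.225 dBu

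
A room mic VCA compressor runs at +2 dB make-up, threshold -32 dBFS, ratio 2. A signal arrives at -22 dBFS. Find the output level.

Overshoot: -22 − (-32) = 10 dB.
2:1 compression reduces that to 10/2 = 5 dB over.
That puts the output at -27 dBFS; make-up adds 2 dB, giving -25 dBFS.

-25 dBFS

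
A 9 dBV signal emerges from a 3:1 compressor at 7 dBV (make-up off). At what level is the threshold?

Input is 3 dB above T (since output overshoot × R = input overshoot: (7 − T)·3 = 9 − T gives T = 6 dBV).
Check: 6 + (9 − 6)/3 = 6 + 1 = 7 dBV. ✓

6 dBV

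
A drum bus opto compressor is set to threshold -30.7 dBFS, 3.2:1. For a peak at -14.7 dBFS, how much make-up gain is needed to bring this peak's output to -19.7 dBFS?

Without make-up, output = threshold + overshoot/3.2 = -30.7 + 5 = -25.7 dBFS.
Gap to target: 6 dB.

6 dB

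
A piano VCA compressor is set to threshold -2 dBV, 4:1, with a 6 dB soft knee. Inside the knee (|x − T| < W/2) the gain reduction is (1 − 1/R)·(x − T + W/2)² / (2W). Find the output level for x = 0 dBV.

-1.5625 dBV

x − T + W/2 = 0 − (-2) + 3 = 5.
GR = (1 − 1/4) × 5² / 12 = 0.75 × 25 / 12 = 1.5625 dB.
Output = 0 − 1.5625 = -1.5625 dBV.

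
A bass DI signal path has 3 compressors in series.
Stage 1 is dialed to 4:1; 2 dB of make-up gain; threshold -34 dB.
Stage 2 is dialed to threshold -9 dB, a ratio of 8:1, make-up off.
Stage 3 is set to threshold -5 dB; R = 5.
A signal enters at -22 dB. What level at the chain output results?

-29 dB

Stage 1: -22 dB is 12 dB over -34 dB; at 4:1 that becomes 3 dB over, giving -31 dB; +2 dB make-up → -29 dB.
Stage 2: -29 dB ≤ -9 dB, so stage 2 doesn't engage; output -29 dB.
Stage 3: -29 dB is at or below the -5 dB threshold — no compression; output -29 dB.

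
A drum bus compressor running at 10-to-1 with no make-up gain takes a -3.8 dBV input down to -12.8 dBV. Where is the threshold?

-13.8 dBV

Input is 10 dB above T (since output overshoot × R = input overshoot: (-12.8 − T)·10 = -3.8 − T gives T = -13.8 dBV).
Check: -13.8 + (-3.8 − (-13.8))/10 = -13.8 + 1 = -12.8 dBV. ✓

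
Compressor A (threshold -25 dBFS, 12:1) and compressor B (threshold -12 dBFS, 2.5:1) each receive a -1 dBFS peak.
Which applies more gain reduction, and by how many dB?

A, by 15.4 dB

A: 24 dB over, compressed to 2 dB over, so 22 dB of GR.
B: 11 dB over, compressed to 4.4 dB over, so 6.6 dB of GR.
Difference: 15.4 dB in favour of A.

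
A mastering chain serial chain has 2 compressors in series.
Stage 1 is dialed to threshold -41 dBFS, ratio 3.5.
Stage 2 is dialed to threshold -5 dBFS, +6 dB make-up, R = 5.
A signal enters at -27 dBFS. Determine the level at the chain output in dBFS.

Stage 1: overshoot 14 dB → 14/3.5 = 4 dB → -37 dBFS.
Stage 2: -37 dBFS is at or below the -5 dBFS threshold — no compression; make-up brings it to -31 dBFS.

-31 dBFS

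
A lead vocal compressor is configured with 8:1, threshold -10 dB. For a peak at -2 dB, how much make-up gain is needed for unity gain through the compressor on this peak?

Without make-up, output = threshold + overshoot/8 = -10 + 1 = -9 dB.
Gap to target: 7 dB.

7 dB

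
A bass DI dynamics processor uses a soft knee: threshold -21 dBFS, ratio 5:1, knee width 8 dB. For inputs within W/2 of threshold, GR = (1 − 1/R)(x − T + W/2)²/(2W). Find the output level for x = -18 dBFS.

x − T + W/2 = -18 − (-21) + 4 = 7.
GR = (1 − 1/5) × 7² / 16 = 0.8 × 49 / 16 = 2.45 dB.
Output = -18 − 2.45 = -20.45 dBFS.

-20.45 dBFS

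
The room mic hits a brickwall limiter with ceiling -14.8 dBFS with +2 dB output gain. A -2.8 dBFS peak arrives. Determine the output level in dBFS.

-12.8 dBFS

The limiter clamps the peak to its -14.8 dBFS ceiling.
Output gain then adds 2 dB: -14.8 + 2 = -12.8 dBFS.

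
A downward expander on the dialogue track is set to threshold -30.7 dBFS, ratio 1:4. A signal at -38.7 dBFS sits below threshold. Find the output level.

Undershoot = (-30.7) − (-38.7) = 8 dB.
At 1:4, that expands to 32 dB under threshold.
Output = -30.7 − 32 = -62.7 dBFS.

-62.7 dBFS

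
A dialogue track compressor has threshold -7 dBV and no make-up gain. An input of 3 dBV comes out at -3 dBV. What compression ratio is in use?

2.5:1

Input overshoot = 3 − (-7) = 10 dB; output overshoot = -3 − (-7) = 4 dB.
Ratio = 10 / 4 = 2.5.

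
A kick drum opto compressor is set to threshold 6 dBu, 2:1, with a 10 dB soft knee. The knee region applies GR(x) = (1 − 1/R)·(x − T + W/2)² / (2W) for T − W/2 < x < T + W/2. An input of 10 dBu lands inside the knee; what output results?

x − T + W/2 = 10 − 6 + 5 = 9.
GR = (1 − 1/2) × 9² / 20 = 0.5 × 81 / 20 = 2.025 dB.
Output = 10 − 2.025 = 7.975 dBu.

7.975 dBu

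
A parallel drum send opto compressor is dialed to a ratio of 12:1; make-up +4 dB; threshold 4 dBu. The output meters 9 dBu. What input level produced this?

Stripping the +4 dB make-up gives 5 dBu at the gain stage.
That's 1 dB above the 4 dBu threshold.
Before 12:1 compression the overshoot was 1 × 12 = 12 dB, so input = 4 + 12 = 16 dBu.

16 dBu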